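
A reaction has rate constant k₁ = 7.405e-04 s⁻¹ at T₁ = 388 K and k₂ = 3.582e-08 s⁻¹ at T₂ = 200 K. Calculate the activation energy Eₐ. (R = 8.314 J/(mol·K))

34.1 kJ/mol

Step 1: Use the two-temperature Arrhenius form: ln(k₂/k₁) = -Eₐ/R × (1/T₂ - 1/T₁)
Step 2: ln(k₂/k₁) = ln(3.582e-08/7.405e-04) = ln(4.83727e-05) = -9.93657
Step 3: 1/T₂ - 1/T₁ = 1/200 - 1/388 = 2.422680e-03 K⁻¹
Step 4: Eₐ = -R × ln(k₂/k₁) / (1/T₂ - 1/T₁) = -8.314 × -9.93657 / 2.422680e-03
Step 5: Eₐ = 3.4100e+04 J/mol = 34.1 kJ/mol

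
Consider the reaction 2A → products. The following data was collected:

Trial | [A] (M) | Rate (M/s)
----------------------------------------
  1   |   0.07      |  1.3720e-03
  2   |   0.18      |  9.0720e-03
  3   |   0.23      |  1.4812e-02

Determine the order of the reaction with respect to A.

second order (2)

Step 1: Compare trials to find order n where rate₂/rate₁ = ([A]₂/[A]₁)^n
Step 2: rate₂/rate₁ = 9.0720e-03/1.3720e-03 = 6.612
Step 3: [A]₂/[A]₁ = 0.18/0.07 = 2.571
Step 4: n = ln(6.612)/ln(2.571) = 2.00 ≈ 2
Step 5: The reaction is second order in A.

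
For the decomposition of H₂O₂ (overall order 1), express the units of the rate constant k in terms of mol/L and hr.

hr⁻¹

Step 1: For overall order n, rate = k × (concentration)^n.
Step 2: Rate has units mol/L·hr⁻¹; concentration term has units (mol/L)^1.
Step 3: k = rate / (concentration)^n, so units of k = (mol/L)^(1-1)·hr⁻¹ = hr⁻¹.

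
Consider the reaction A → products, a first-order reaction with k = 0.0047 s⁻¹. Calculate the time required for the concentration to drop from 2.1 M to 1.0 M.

157.9 s

Step 1: For first-order: t = ln([A]₀/[A])/k
Step 2: t = ln(2.1/1.0)/0.0047
Step 3: t = ln(2.1)/0.0047
Step 4: t = 0.7419/0.0047 = 157.9 s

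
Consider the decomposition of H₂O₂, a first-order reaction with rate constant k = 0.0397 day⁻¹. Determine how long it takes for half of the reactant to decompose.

17.46 day

Step 1: For a first-order reaction, t₁/₂ = ln(2)/k
Step 2: t₁/₂ = ln(2)/0.0397
Step 3: t₁/₂ = 0.6931/0.0397 = 17.46 day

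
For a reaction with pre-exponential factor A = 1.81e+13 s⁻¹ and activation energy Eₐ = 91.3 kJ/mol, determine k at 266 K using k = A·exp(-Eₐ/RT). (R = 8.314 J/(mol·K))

2.13e-05 s⁻¹

Step 1: Use the Arrhenius equation: k = A × exp(-Eₐ/RT)
Step 2: Convert Eₐ to J/mol: 91.3 kJ/mol = 91300 J/mol
Step 3: Calculate the exponent: -Eₐ/(RT) = -91300/(8.314 × 266) = -41.28375
Step 4: k = 1.81e+13 × exp(-41.28375)
Step 5: k = 1.81e+13 × 1.17678e-18 = 2.1300e-05 s⁻¹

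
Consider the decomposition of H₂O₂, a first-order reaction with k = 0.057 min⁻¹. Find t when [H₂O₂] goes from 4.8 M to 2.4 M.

12.16 min

Step 1: For first-order: t = ln([H₂O₂]₀/[H₂O₂])/k
Step 2: t = ln(4.8/2.4)/0.057
Step 3: t = ln(2)/0.057
Step 4: t = 0.6931/0.057 = 12.16 min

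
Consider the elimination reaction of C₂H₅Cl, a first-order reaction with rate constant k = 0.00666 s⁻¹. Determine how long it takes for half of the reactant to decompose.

104.1 s

Step 1: For a first-order reaction, t₁/₂ = ln(2)/k
Step 2: t₁/₂ = ln(2)/0.00666
Step 3: t₁/₂ = 0.6931/0.00666 = 104.1 s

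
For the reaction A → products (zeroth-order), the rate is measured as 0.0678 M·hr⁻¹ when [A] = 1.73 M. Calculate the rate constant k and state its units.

0.0678 M·hr⁻¹

Step 1: For a zeroth-order reaction, rate = k (independent of concentration).
Step 2: k = rate = 0.0678 M·hr⁻¹.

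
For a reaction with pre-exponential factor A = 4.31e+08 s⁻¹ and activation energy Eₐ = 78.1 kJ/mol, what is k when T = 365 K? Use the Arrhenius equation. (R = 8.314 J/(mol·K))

2.87e-03 s⁻¹

Step 1: Use the Arrhenius equation: k = A × exp(-Eₐ/RT)
Step 2: Convert Eₐ to J/mol: 78.1 kJ/mol = 78100 J/mol
Step 3: Calculate the exponent: -Eₐ/(RT) = -78100/(8.314 × 365) = -25.73642
Step 4: k = 4.31e+08 × exp(-25.73642)
Step 5: k = 4.31e+08 × 6.64990e-12 = 2.8661e-03 s⁻¹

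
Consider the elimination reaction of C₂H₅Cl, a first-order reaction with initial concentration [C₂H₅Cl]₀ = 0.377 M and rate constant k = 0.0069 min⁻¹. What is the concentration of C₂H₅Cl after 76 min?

0.2232 M

Step 1: For a first-order reaction: [C₂H₅Cl] = [C₂H₅Cl]₀ × e^(-kt)
Step 2: [C₂H₅Cl] = 0.377 × e^(-0.0069 × 76)
Step 3: [C₂H₅Cl] = 0.377 × e^(-0.5244)
Step 4: [C₂H₅Cl] = 0.377 × 0.59191 = 0.2232 M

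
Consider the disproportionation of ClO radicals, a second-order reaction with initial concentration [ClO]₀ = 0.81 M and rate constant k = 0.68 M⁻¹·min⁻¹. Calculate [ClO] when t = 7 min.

0.1668 M

Step 1: For a second-order reaction: 1/[ClO] = 1/[ClO]₀ + kt
Step 2: 1/[ClO] = 1/0.81 + 0.68 × 7
Step 3: 1/[ClO] = 1.235 + 4.76 = 5.995
Step 4: [ClO] = 1/5.995 = 0.1668 M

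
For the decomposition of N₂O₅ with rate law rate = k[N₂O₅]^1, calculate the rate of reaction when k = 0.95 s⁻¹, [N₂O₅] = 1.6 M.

1.52 M/s

Step 1: Identify the rate law: rate = k[N₂O₅]^1
Step 2: Substitute values: rate = 0.95 × (1.6)^1
Step 3: Calculate: rate = 0.95 × 1.6 = 1.52 M/s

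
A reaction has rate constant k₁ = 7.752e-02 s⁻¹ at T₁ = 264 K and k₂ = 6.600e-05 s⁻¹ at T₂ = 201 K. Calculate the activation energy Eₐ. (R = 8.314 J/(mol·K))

49.5 kJ/mol

Step 1: Use the two-temperature Arrhenius form: ln(k₂/k₁) = -Eₐ/R × (1/T₂ - 1/T₁)
Step 2: ln(k₂/k₁) = ln(6.600e-05/7.752e-02) = ln(0.000851393) = -7.06864
Step 3: 1/T₂ - 1/T₁ = 1/201 - 1/264 = 1.187246e-03 K⁻¹
Step 4: Eₐ = -R × ln(k₂/k₁) / (1/T₂ - 1/T₁) = -8.314 × -7.06864 / 1.187246e-03
Step 5: Eₐ = 4.9500e+04 J/mol = 49.5 kJ/mol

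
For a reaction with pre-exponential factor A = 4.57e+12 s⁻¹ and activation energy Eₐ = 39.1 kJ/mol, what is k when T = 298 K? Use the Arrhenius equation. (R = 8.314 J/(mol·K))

6.40e+05 s⁻¹

Step 1: Use the Arrhenius equation: k = A × exp(-Eₐ/RT)
Step 2: Convert Eₐ to J/mol: 39.1 kJ/mol = 39100 J/mol
Step 3: Calculate the exponent: -Eₐ/(RT) = -39100/(8.314 × 298) = -15.78158
Step 4: k = 4.57e+12 × exp(-15.78158)
Step 5: k = 4.57e+12 × 1.40006e-07 = 6.3983e+05 s⁻¹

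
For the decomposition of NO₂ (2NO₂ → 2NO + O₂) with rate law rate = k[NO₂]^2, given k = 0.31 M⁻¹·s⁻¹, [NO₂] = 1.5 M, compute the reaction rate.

0.6975 M/s

Step 1: Identify the rate law: rate = k[NO₂]^2
Step 2: Substitute values: rate = 0.31 × (1.5)^2
Step 3: Calculate: rate = 0.31 × 2.25 = 0.6975 M/s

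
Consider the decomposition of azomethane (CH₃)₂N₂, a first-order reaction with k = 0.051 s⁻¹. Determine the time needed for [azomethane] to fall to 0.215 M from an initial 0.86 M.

27.18 s

Step 1: For first-order: t = ln([azomethane]₀/[azomethane])/k
Step 2: t = ln(0.86/0.215)/0.051
Step 3: t = ln(4)/0.051
Step 4: t = 1.386/0.051 = 27.18 s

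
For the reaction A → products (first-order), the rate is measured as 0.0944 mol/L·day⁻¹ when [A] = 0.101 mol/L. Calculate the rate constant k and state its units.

0.9347 day⁻¹

Step 1: rate = k[A]^1, so k = rate / [A]^1.
Step 2: k = 0.0944 / (0.101)^1 = 0.0944 / 0.101.
Step 3: k = 0.9347 day⁻¹.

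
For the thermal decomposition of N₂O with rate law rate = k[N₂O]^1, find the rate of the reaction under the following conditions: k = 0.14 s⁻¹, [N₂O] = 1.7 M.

0.238 M/s

Step 1: Identify the rate law: rate = k[N₂O]^1
Step 2: Substitute values: rate = 0.14 × (1.7)^1
Step 3: Calculate: rate = 0.14 × 1.7 = 0.238 M/s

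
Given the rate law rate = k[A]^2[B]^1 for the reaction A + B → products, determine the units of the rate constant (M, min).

M⁻²·min⁻¹

Step 1: Overall order = 2 + 1 = 3.
Step 2: rate has units M·min⁻¹; [A]^2[B]^1 has units M^3.
Step 3: k = rate/([A]^2[B]^1), so units of k = M^(1-3)·min⁻¹ = M⁻²·min⁻¹.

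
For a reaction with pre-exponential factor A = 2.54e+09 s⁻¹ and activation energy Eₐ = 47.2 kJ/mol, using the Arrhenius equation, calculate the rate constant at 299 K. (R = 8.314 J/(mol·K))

1.44e+01 s⁻¹

Step 1: Use the Arrhenius equation: k = A × exp(-Eₐ/RT)
Step 2: Convert Eₐ to J/mol: 47.2 kJ/mol = 47200 J/mol
Step 3: Calculate the exponent: -Eₐ/(RT) = -47200/(8.314 × 299) = -18.98719
Step 4: k = 2.54e+09 × exp(-18.98719)
Step 5: k = 2.54e+09 × 5.67503e-09 = 1.4415e+01 s⁻¹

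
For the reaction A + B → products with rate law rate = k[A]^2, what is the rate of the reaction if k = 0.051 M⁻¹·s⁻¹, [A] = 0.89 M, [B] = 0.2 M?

0.0404 M/s

Step 1: The rate law is rate = k[A]^2
Step 2: Note that the rate does not depend on [B] (zero order in B).
Step 3: rate = 0.051 × (0.89)^2 = 0.0403971 M/s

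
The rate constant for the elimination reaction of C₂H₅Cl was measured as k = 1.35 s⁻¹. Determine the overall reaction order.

first order (1)

Step 1: The units of k for an nth-order reaction are (concentration)^(1-n)·(time)⁻¹.
Step 2: Here k has units s⁻¹, so the concentration exponent is 0.
Step 3: 1 - n = 0 ⇒ n = 1. The reaction is first order.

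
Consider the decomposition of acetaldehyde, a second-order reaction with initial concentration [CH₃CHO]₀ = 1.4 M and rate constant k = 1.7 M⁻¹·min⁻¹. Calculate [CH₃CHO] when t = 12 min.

0.04736 M

Step 1: For a second-order reaction: 1/[CH₃CHO] = 1/[CH₃CHO]₀ + kt
Step 2: 1/[CH₃CHO] = 1/1.4 + 1.7 × 12
Step 3: 1/[CH₃CHO] = 0.7143 + 20.4 = 21.11
Step 4: [CH₃CHO] = 1/21.11 = 0.04736 M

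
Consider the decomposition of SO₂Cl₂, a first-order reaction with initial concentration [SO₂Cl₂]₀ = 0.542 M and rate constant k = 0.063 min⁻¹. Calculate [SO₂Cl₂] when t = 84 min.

0.002727 M

Step 1: For a first-order reaction: [SO₂Cl₂] = [SO₂Cl₂]₀ × e^(-kt)
Step 2: [SO₂Cl₂] = 0.542 × e^(-0.063 × 84)
Step 3: [SO₂Cl₂] = 0.542 × e^(-5.292)
Step 4: [SO₂Cl₂] = 0.542 × 0.00503169 = 0.002727 M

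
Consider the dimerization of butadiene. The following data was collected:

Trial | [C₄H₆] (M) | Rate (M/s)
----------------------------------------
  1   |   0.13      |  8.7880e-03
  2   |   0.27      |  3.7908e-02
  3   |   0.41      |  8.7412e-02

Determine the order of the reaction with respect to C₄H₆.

second order (2)

Step 1: Compare trials to find order n where rate₂/rate₁ = ([C₄H₆]₂/[C₄H₆]₁)^n
Step 2: rate₂/rate₁ = 3.7908e-02/8.7880e-03 = 4.314
Step 3: [C₄H₆]₂/[C₄H₆]₁ = 0.27/0.13 = 2.077
Step 4: n = ln(4.314)/ln(2.077) = 2.00 ≈ 2
Step 5: The reaction is second order in C₄H₆.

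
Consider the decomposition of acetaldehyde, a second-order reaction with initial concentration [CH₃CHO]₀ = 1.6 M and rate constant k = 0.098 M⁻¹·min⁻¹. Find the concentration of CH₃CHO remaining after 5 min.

0.8969 M

Step 1: For a second-order reaction: 1/[CH₃CHO] = 1/[CH₃CHO]₀ + kt
Step 2: 1/[CH₃CHO] = 1/1.6 + 0.098 × 5
Step 3: 1/[CH₃CHO] = 0.625 + 0.49 = 1.115
Step 4: [CH₃CHO] = 1/1.115 = 0.8969 M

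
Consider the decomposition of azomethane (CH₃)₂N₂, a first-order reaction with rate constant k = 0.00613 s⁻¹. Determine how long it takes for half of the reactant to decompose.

113.1 s

Step 1: For a first-order reaction, t₁/₂ = ln(2)/k
Step 2: t₁/₂ = ln(2)/0.00613
Step 3: t₁/₂ = 0.6931/0.00613 = 113.1 s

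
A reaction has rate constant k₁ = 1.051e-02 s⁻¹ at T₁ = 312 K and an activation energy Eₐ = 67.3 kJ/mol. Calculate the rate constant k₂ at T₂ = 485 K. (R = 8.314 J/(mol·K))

1.098e+02 s⁻¹

Step 1: Use the two-temperature Arrhenius form: ln(k₂/k₁) = -Eₐ/R × (1/T₂ - 1/T₁)
Step 2: Convert Eₐ to J/mol: 67.3 kJ/mol = 67300 J/mol
Step 3: 1/T₂ - 1/T₁ = 1/485 - 1/312 = -1.143273e-03 K⁻¹
Step 4: ln(k₂/k₁) = -67300/8.314 × -1.143273e-03 = 9.25454
Step 5: k₂ = k₁ × exp(9.25454) = 1.051e-02 × 1.04519e+04 = 1.098e+02 s⁻¹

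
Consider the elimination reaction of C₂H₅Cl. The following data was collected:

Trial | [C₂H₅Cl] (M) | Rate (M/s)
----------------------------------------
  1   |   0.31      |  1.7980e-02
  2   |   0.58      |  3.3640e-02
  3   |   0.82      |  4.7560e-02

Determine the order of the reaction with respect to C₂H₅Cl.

first order (1)

Step 1: Compare trials to find order n where rate₂/rate₁ = ([C₂H₅Cl]₂/[C₂H₅Cl]₁)^n
Step 2: rate₂/rate₁ = 3.3640e-02/1.7980e-02 = 1.871
Step 3: [C₂H₅Cl]₂/[C₂H₅Cl]₁ = 0.58/0.31 = 1.871
Step 4: n = ln(1.871)/ln(1.871) = 1.00 ≈ 1
Step 5: The reaction is first order in C₂H₅Cl.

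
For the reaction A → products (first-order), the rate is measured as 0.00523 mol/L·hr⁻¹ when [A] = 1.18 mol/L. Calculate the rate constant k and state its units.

0.004432 hr⁻¹

Step 1: rate = k[A]^1, so k = rate / [A]^1.
Step 2: k = 0.00523 / (1.18)^1 = 0.00523 / 1.18.
Step 3: k = 0.004432 hr⁻¹.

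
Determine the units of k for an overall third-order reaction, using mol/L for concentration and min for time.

(mol/L)⁻²·min⁻¹

Step 1: For overall order n, rate = k × (concentration)^n.
Step 2: Rate has units mol/L·min⁻¹; concentration term has units (mol/L)^3.
Step 3: k = rate / (concentration)^n, so units of k = (mol/L)^(1-3)·min⁻¹ = (mol/L)⁻²·min⁻¹.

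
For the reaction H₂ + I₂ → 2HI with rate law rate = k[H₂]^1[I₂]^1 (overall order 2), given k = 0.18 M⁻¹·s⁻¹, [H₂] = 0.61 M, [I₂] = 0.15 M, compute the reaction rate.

0.01647 M/s

Step 1: The rate law is rate = k[H₂]^1[I₂]^1, overall order = 1+1 = 2
Step 2: Substitute values: rate = 0.18 × (0.61)^1 × (0.15)^1
Step 3: rate = 0.18 × 0.61 × 0.15 = 0.01647 M/s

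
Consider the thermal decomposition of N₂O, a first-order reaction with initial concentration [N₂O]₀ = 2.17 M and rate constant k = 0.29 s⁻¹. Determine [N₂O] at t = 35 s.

8.48e-05 M

Step 1: For a first-order reaction: [N₂O] = [N₂O]₀ × e^(-kt)
Step 2: [N₂O] = 2.17 × e^(-0.29 × 35)
Step 3: [N₂O] = 2.17 × e^(-10.15)
Step 4: [N₂O] = 2.17 × 3.90761e-05 = 8.48e-05 M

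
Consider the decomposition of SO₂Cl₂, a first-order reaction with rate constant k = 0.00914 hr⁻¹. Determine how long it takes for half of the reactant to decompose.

75.84 hr

Step 1: For a first-order reaction, t₁/₂ = ln(2)/k
Step 2: t₁/₂ = ln(2)/0.00914
Step 3: t₁/₂ = 0.6931/0.00914 = 75.84 hr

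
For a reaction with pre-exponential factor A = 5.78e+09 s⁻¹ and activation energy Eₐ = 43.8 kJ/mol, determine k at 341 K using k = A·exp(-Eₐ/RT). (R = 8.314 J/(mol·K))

1.13e+03 s⁻¹

Step 1: Use the Arrhenius equation: k = A × exp(-Eₐ/RT)
Step 2: Convert Eₐ to J/mol: 43.8 kJ/mol = 43800 J/mol
Step 3: Calculate the exponent: -Eₐ/(RT) = -43800/(8.314 × 341) = -15.44933
Step 4: k = 5.78e+09 × exp(-15.44933)
Step 5: k = 5.78e+09 × 1.95183e-07 = 1.1282e+03 s⁻¹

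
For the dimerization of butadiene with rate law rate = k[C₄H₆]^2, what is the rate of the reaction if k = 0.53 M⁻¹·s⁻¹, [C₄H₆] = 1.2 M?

0.7632 M/s

Step 1: Identify the rate law: rate = k[C₄H₆]^2
Step 2: Substitute values: rate = 0.53 × (1.2)^2
Step 3: Calculate: rate = 0.53 × 1.44 = 0.7632 M/s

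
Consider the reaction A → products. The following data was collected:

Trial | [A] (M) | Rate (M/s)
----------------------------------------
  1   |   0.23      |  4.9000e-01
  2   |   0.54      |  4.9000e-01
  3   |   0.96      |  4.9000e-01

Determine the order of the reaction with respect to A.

zeroth order (0)

Step 1: Compare trials - when concentration changes, rate stays constant.
Step 2: rate₂/rate₁ = 4.9000e-01/4.9000e-01 = 1
Step 3: [A]₂/[A]₁ = 0.54/0.23 = 2.348
Step 4: Since rate ratio ≈ (conc ratio)^0, the reaction is zeroth order.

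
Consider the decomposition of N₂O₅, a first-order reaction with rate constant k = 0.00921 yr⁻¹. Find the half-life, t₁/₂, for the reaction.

75.26 yr

Step 1: For a first-order reaction, t₁/₂ = ln(2)/k
Step 2: t₁/₂ = ln(2)/0.00921
Step 3: t₁/₂ = 0.6931/0.00921 = 75.26 yr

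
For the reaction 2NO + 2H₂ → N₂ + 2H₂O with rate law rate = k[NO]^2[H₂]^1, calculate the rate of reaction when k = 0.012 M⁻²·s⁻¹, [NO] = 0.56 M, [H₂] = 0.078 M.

0.0002935 M/s

Step 1: The rate law is rate = k[NO]^2[H₂]^1
Step 2: Substitute: rate = 0.012 × (0.56)^2 × (0.078)^1
Step 3: rate = 0.012 × 0.3136 × 0.078 = 0.00029353 M/s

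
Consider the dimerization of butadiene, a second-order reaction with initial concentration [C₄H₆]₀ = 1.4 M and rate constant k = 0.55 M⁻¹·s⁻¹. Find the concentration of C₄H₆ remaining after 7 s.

0.2191 M

Step 1: For a second-order reaction: 1/[C₄H₆] = 1/[C₄H₆]₀ + kt
Step 2: 1/[C₄H₆] = 1/1.4 + 0.55 × 7
Step 3: 1/[C₄H₆] = 0.7143 + 3.85 = 4.564
Step 4: [C₄H₆] = 1/4.564 = 0.2191 M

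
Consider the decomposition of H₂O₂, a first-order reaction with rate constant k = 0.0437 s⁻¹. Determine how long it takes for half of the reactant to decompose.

15.86 s

Step 1: For a first-order reaction, t₁/₂ = ln(2)/k
Step 2: t₁/₂ = ln(2)/0.0437
Step 3: t₁/₂ = 0.6931/0.0437 = 15.86 s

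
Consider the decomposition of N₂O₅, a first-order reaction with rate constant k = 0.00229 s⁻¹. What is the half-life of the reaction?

302.7 s

Step 1: For a first-order reaction, t₁/₂ = ln(2)/k
Step 2: t₁/₂ = ln(2)/0.00229
Step 3: t₁/₂ = 0.6931/0.00229 = 302.7 s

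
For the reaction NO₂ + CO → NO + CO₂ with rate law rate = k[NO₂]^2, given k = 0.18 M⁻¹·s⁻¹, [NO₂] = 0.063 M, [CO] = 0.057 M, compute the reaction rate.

0.0007144 M/s

Step 1: The rate law is rate = k[NO₂]^2
Step 2: Note that the rate does not depend on [CO] (zero order in CO).
Step 3: rate = 0.18 × (0.063)^2 = 0.00071442 M/s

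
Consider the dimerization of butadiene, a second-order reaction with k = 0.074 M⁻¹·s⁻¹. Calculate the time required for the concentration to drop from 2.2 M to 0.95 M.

8.082 s

Step 1: For second-order: t = (1/[C₄H₆] - 1/[C₄H₆]₀)/k
Step 2: t = (1/0.95 - 1/2.2)/0.074
Step 3: t = (1.053 - 0.4545)/0.074
Step 4: t = 0.5981/0.074 = 8.082 s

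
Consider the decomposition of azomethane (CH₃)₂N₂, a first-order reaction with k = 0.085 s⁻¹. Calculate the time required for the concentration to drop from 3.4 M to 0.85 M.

16.31 s

Step 1: For first-order: t = ln([azomethane]₀/[azomethane])/k
Step 2: t = ln(3.4/0.85)/0.085
Step 3: t = ln(4)/0.085
Step 4: t = 1.386/0.085 = 16.31 s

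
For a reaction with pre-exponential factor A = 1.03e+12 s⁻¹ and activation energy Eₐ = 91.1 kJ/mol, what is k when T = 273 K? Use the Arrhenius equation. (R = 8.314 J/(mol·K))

3.82e-06 s⁻¹

Step 1: Use the Arrhenius equation: k = A × exp(-Eₐ/RT)
Step 2: Convert Eₐ to J/mol: 91.1 kJ/mol = 91100 J/mol
Step 3: Calculate the exponent: -Eₐ/(RT) = -91100/(8.314 × 273) = -40.13707
Step 4: k = 1.03e+12 × exp(-40.13707)
Step 5: k = 1.03e+12 × 3.70418e-18 = 3.8153e-06 s⁻¹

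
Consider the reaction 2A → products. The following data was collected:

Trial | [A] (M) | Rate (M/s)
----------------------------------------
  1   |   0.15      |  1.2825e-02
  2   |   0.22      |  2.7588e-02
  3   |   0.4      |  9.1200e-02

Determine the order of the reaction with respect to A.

second order (2)

Step 1: Compare trials to find order n where rate₂/rate₁ = ([A]₂/[A]₁)^n
Step 2: rate₂/rate₁ = 2.7588e-02/1.2825e-02 = 2.151
Step 3: [A]₂/[A]₁ = 0.22/0.15 = 1.467
Step 4: n = ln(2.151)/ln(1.467) = 2.00 ≈ 2
Step 5: The reaction is second order in A.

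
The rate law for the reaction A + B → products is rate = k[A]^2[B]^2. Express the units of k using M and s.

M⁻³·s⁻¹

Step 1: Overall order = 2 + 2 = 4.
Step 2: rate has units M·s⁻¹; [A]^2[B]^2 has units M^4.
Step 3: k = rate/([A]^2[B]^2), so units of k = M^(1-4)·s⁻¹ = M⁻³·s⁻¹.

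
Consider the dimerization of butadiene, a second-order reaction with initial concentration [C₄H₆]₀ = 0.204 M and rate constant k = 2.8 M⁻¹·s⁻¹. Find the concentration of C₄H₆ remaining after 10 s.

0.03039 M

Step 1: For a second-order reaction: 1/[C₄H₆] = 1/[C₄H₆]₀ + kt
Step 2: 1/[C₄H₆] = 1/0.204 + 2.8 × 10
Step 3: 1/[C₄H₆] = 4.902 + 28 = 32.9
Step 4: [C₄H₆] = 1/32.9 = 0.03039 M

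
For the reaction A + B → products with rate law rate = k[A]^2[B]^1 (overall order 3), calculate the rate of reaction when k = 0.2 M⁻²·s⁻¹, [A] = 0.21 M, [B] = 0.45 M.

0.003969 M/s

Step 1: The rate law is rate = k[A]^2[B]^1, overall order = 2+1 = 3
Step 2: Substitute values: rate = 0.2 × (0.21)^2 × (0.45)^1
Step 3: rate = 0.2 × 0.0441 × 0.45 = 0.003969 M/s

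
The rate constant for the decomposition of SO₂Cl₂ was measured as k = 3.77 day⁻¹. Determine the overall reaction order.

first order (1)

Step 1: The units of k for an nth-order reaction are (concentration)^(1-n)·(time)⁻¹.
Step 2: Here k has units day⁻¹, so the concentration exponent is 0.
Step 3: 1 - n = 0 ⇒ n = 1. The reaction is first order.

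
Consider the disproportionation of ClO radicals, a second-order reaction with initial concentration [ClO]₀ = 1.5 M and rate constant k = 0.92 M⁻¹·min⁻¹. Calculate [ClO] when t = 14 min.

0.07382 M

Step 1: For a second-order reaction: 1/[ClO] = 1/[ClO]₀ + kt
Step 2: 1/[ClO] = 1/1.5 + 0.92 × 14
Step 3: 1/[ClO] = 0.6667 + 12.88 = 13.55
Step 4: [ClO] = 1/13.55 = 0.07382 M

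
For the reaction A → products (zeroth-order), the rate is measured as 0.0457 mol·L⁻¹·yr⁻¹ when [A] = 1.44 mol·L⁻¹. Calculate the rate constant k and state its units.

0.0457 mol·L⁻¹·yr⁻¹

Step 1: For a zeroth-order reaction, rate = k (independent of concentration).
Step 2: k = rate = 0.0457 mol·L⁻¹·yr⁻¹.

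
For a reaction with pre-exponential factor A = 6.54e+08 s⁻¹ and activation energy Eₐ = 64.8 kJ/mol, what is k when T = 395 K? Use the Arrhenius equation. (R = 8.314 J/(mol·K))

1.76e+00 s⁻¹

Step 1: Use the Arrhenius equation: k = A × exp(-Eₐ/RT)
Step 2: Convert Eₐ to J/mol: 64.8 kJ/mol = 64800 J/mol
Step 3: Calculate the exponent: -Eₐ/(RT) = -64800/(8.314 × 395) = -19.73185
Step 4: k = 6.54e+08 × exp(-19.73185)
Step 5: k = 6.54e+08 × 2.69505e-09 = 1.7626e+00 s⁻¹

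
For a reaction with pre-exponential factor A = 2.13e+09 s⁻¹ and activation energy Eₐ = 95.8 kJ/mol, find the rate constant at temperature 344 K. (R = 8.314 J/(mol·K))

6.04e-06 s⁻¹

Step 1: Use the Arrhenius equation: k = A × exp(-Eₐ/RT)
Step 2: Convert Eₐ to J/mol: 95.8 kJ/mol = 95800 J/mol
Step 3: Calculate the exponent: -Eₐ/(RT) = -95800/(8.314 × 344) = -33.49632
Step 4: k = 2.13e+09 × exp(-33.49632)
Step 5: k = 2.13e+09 × 2.83618e-15 = 6.0411e-06 s⁻¹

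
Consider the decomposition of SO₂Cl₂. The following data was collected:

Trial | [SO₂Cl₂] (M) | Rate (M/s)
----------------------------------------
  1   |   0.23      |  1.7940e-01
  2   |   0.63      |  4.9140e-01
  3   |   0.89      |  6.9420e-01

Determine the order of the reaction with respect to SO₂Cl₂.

first order (1)

Step 1: Compare trials to find order n where rate₂/rate₁ = ([SO₂Cl₂]₂/[SO₂Cl₂]₁)^n
Step 2: rate₂/rate₁ = 4.9140e-01/1.7940e-01 = 2.739
Step 3: [SO₂Cl₂]₂/[SO₂Cl₂]₁ = 0.63/0.23 = 2.739
Step 4: n = ln(2.739)/ln(2.739) = 1.00 ≈ 1
Step 5: The reaction is first order in SO₂Cl₂.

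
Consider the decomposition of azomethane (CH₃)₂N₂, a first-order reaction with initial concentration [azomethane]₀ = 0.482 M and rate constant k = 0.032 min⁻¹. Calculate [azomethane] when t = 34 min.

0.1624 M

Step 1: For a first-order reaction: [azomethane] = [azomethane]₀ × e^(-kt)
Step 2: [azomethane] = 0.482 × e^(-0.032 × 34)
Step 3: [azomethane] = 0.482 × e^(-1.088)
Step 4: [azomethane] = 0.482 × 0.33689 = 0.1624 M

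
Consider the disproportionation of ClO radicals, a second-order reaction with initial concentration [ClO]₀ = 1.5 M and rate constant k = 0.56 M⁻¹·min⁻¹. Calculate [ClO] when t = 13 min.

0.1258 M

Step 1: For a second-order reaction: 1/[ClO] = 1/[ClO]₀ + kt
Step 2: 1/[ClO] = 1/1.5 + 0.56 × 13
Step 3: 1/[ClO] = 0.6667 + 7.28 = 7.947
Step 4: [ClO] = 1/7.947 = 0.1258 M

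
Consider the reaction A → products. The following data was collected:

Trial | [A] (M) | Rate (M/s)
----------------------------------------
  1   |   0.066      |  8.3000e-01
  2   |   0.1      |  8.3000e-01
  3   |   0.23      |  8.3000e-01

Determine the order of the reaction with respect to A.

zeroth order (0)

Step 1: Compare trials - when concentration changes, rate stays constant.
Step 2: rate₂/rate₁ = 8.3000e-01/8.3000e-01 = 1
Step 3: [A]₂/[A]₁ = 0.1/0.066 = 1.515
Step 4: Since rate ratio ≈ (conc ratio)^0, the reaction is zeroth order.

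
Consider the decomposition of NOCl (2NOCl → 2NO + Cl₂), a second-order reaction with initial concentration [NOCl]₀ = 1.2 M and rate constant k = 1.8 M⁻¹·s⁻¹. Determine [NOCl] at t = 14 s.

0.03841 M

Step 1: For a second-order reaction: 1/[NOCl] = 1/[NOCl]₀ + kt
Step 2: 1/[NOCl] = 1/1.2 + 1.8 × 14
Step 3: 1/[NOCl] = 0.8333 + 25.2 = 26.03
Step 4: [NOCl] = 1/26.03 = 0.03841 M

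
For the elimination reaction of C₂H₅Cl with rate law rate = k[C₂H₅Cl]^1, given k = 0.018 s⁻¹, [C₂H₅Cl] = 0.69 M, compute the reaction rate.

0.01242 M/s

Step 1: Identify the rate law: rate = k[C₂H₅Cl]^1
Step 2: Substitute values: rate = 0.018 × (0.69)^1
Step 3: Calculate: rate = 0.018 × 0.69 = 0.01242 M/s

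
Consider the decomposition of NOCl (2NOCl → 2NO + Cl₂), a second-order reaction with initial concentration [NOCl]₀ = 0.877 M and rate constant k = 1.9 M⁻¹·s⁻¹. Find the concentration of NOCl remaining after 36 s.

0.01438 M

Step 1: For a second-order reaction: 1/[NOCl] = 1/[NOCl]₀ + kt
Step 2: 1/[NOCl] = 1/0.877 + 1.9 × 36
Step 3: 1/[NOCl] = 1.14 + 68.4 = 69.54
Step 4: [NOCl] = 1/69.54 = 0.01438 M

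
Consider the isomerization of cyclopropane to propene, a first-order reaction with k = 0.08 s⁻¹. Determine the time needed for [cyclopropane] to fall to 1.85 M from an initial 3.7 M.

8.664 s

Step 1: For first-order: t = ln([cyclopropane]₀/[cyclopropane])/k
Step 2: t = ln(3.7/1.85)/0.08
Step 3: t = ln(2)/0.08
Step 4: t = 0.6931/0.08 = 8.664 s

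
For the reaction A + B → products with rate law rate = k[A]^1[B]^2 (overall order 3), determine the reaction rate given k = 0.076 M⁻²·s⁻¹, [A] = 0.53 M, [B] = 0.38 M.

0.005816 M/s

Step 1: The rate law is rate = k[A]^1[B]^2, overall order = 1+2 = 3
Step 2: Substitute values: rate = 0.076 × (0.53)^1 × (0.38)^2
Step 3: rate = 0.076 × 0.53 × 0.1444 = 0.00581643 M/s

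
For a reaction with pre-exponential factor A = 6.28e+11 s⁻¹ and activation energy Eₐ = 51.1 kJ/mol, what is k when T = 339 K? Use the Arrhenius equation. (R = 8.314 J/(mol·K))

8.39e+03 s⁻¹

Step 1: Use the Arrhenius equation: k = A × exp(-Eₐ/RT)
Step 2: Convert Eₐ to J/mol: 51.1 kJ/mol = 51100 J/mol
Step 3: Calculate the exponent: -Eₐ/(RT) = -51100/(8.314 × 339) = -18.13056
Step 4: k = 6.28e+11 × exp(-18.13056)
Step 5: k = 6.28e+11 × 1.33659e-08 = 8.3938e+03 s⁻¹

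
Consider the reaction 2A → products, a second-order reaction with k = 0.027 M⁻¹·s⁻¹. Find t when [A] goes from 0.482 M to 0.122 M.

226.7 s

Step 1: For second-order: t = (1/[A] - 1/[A]₀)/k
Step 2: t = (1/0.122 - 1/0.482)/0.027
Step 3: t = (8.197 - 2.075)/0.027
Step 4: t = 6.122/0.027 = 226.7 s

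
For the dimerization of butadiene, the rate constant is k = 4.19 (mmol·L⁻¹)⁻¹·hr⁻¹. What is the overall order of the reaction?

second order (2)

Step 1: The units of k for an nth-order reaction are (concentration)^(1-n)·(time)⁻¹.
Step 2: Here k has units (mmol·L⁻¹)⁻¹·hr⁻¹, so the concentration exponent is -1.
Step 3: 1 - n = -1 ⇒ n = 2. The reaction is second order.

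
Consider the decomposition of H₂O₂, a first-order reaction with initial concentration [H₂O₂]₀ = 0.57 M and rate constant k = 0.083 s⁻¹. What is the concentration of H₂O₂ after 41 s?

0.01897 M

Step 1: For a first-order reaction: [H₂O₂] = [H₂O₂]₀ × e^(-kt)
Step 2: [H₂O₂] = 0.57 × e^(-0.083 × 41)
Step 3: [H₂O₂] = 0.57 × e^(-3.403)
Step 4: [H₂O₂] = 0.57 × 0.0332733 = 0.01897 M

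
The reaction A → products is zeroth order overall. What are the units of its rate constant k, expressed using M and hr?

M·hr⁻¹

Step 1: For overall order n, rate = k × (concentration)^n.
Step 2: Rate has units M·hr⁻¹; concentration term has units M^0.
Step 3: k = rate / (concentration)^n, so units of k = M^(1-0)·hr⁻¹ = M·hr⁻¹.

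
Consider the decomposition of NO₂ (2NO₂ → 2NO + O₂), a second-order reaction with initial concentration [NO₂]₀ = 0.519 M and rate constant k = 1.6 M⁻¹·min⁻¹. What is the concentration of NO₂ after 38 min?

0.01594 M

Step 1: For a second-order reaction: 1/[NO₂] = 1/[NO₂]₀ + kt
Step 2: 1/[NO₂] = 1/0.519 + 1.6 × 38
Step 3: 1/[NO₂] = 1.927 + 60.8 = 62.73
Step 4: [NO₂] = 1/62.73 = 0.01594 M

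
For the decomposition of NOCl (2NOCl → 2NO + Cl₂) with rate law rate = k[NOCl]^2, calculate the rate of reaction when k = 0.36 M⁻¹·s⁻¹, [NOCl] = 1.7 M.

1.04 M/s

Step 1: Identify the rate law: rate = k[NOCl]^2
Step 2: Substitute values: rate = 0.36 × (1.7)^2
Step 3: Calculate: rate = 0.36 × 2.89 = 1.0404 M/s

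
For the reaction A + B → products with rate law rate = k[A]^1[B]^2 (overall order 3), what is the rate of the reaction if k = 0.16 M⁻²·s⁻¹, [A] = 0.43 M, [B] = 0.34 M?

0.007953 M/s

Step 1: The rate law is rate = k[A]^1[B]^2, overall order = 1+2 = 3
Step 2: Substitute values: rate = 0.16 × (0.43)^1 × (0.34)^2
Step 3: rate = 0.16 × 0.43 × 0.1156 = 0.00795328 M/s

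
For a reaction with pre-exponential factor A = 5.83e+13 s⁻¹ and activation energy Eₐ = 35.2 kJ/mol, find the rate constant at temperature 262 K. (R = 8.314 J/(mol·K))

5.59e+06 s⁻¹

Step 1: Use the Arrhenius equation: k = A × exp(-Eₐ/RT)
Step 2: Convert Eₐ to J/mol: 35.2 kJ/mol = 35200 J/mol
Step 3: Calculate the exponent: -Eₐ/(RT) = -35200/(8.314 × 262) = -16.15963
Step 4: k = 5.83e+13 × exp(-16.15963)
Step 5: k = 5.83e+13 × 9.59316e-08 = 5.5928e+06 s⁻¹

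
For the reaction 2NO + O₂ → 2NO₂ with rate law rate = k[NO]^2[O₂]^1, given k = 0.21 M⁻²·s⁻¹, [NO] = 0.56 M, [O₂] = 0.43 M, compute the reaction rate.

0.02832 M/s

Step 1: The rate law is rate = k[NO]^2[O₂]^1
Step 2: Substitute: rate = 0.21 × (0.56)^2 × (0.43)^1
Step 3: rate = 0.21 × 0.3136 × 0.43 = 0.0283181 M/s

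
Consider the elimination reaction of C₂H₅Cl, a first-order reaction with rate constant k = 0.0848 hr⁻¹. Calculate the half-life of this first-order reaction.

8.174 hr

Step 1: For a first-order reaction, t₁/₂ = ln(2)/k
Step 2: t₁/₂ = ln(2)/0.0848
Step 3: t₁/₂ = 0.6931/0.0848 = 8.174 hr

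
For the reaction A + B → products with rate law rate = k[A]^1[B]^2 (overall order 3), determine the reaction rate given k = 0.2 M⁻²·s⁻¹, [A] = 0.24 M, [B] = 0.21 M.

0.002117 M/s

Step 1: The rate law is rate = k[A]^1[B]^2, overall order = 1+2 = 3
Step 2: Substitute values: rate = 0.2 × (0.24)^1 × (0.21)^2
Step 3: rate = 0.2 × 0.24 × 0.0441 = 0.0021168 M/s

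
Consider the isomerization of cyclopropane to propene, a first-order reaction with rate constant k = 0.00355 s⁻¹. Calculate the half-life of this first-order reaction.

195.3 s

Step 1: For a first-order reaction, t₁/₂ = ln(2)/k
Step 2: t₁/₂ = ln(2)/0.00355
Step 3: t₁/₂ = 0.6931/0.00355 = 195.3 s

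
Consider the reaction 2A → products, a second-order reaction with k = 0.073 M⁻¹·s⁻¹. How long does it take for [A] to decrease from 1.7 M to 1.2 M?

3.358 s

Step 1: For second-order: t = (1/[A] - 1/[A]₀)/k
Step 2: t = (1/1.2 - 1/1.7)/0.073
Step 3: t = (0.8333 - 0.5882)/0.073
Step 4: t = 0.2451/0.073 = 3.358 s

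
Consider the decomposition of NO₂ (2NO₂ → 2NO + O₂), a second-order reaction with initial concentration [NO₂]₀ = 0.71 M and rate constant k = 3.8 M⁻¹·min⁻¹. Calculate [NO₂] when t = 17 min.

0.01515 M

Step 1: For a second-order reaction: 1/[NO₂] = 1/[NO₂]₀ + kt
Step 2: 1/[NO₂] = 1/0.71 + 3.8 × 17
Step 3: 1/[NO₂] = 1.408 + 64.6 = 66.01
Step 4: [NO₂] = 1/66.01 = 0.01515 M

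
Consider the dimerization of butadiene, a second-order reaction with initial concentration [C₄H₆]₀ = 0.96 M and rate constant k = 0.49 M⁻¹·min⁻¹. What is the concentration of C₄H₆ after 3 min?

0.3981 M

Step 1: For a second-order reaction: 1/[C₄H₆] = 1/[C₄H₆]₀ + kt
Step 2: 1/[C₄H₆] = 1/0.96 + 0.49 × 3
Step 3: 1/[C₄H₆] = 1.042 + 1.47 = 2.512
Step 4: [C₄H₆] = 1/2.512 = 0.3981 M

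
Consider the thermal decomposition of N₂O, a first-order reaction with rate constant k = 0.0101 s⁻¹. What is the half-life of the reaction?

68.63 s

Step 1: For a first-order reaction, t₁/₂ = ln(2)/k
Step 2: t₁/₂ = ln(2)/0.0101
Step 3: t₁/₂ = 0.6931/0.0101 = 68.63 s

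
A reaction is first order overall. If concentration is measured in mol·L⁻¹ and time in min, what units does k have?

min⁻¹

Step 1: For overall order n, rate = k × (concentration)^n.
Step 2: Rate has units mol·L⁻¹·min⁻¹; concentration term has units (mol·L⁻¹)^1.
Step 3: k = rate / (concentration)^n, so units of k = (mol·L⁻¹)^(1-1)·min⁻¹ = min⁻¹.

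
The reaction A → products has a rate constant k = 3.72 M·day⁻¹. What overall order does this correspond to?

zeroth order (0)

Step 1: The units of k for an nth-order reaction are (concentration)^(1-n)·(time)⁻¹.
Step 2: Here k has units M·day⁻¹, so the concentration exponent is 1.
Step 3: 1 - n = 1 ⇒ n = 0. The reaction is zeroth order.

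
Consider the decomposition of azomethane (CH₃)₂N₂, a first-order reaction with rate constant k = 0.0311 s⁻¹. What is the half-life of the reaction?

22.29 s

Step 1: For a first-order reaction, t₁/₂ = ln(2)/k
Step 2: t₁/₂ = ln(2)/0.0311
Step 3: t₁/₂ = 0.6931/0.0311 = 22.29 s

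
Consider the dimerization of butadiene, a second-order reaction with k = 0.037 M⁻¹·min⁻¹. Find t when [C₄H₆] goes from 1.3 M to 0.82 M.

12.17 min

Step 1: For second-order: t = (1/[C₄H₆] - 1/[C₄H₆]₀)/k
Step 2: t = (1/0.82 - 1/1.3)/0.037
Step 3: t = (1.22 - 0.7692)/0.037
Step 4: t = 0.4503/0.037 = 12.17 min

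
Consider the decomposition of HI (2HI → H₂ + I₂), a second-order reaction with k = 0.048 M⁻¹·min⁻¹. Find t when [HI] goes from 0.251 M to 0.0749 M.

195.1 min

Step 1: For second-order: t = (1/[HI] - 1/[HI]₀)/k
Step 2: t = (1/0.0749 - 1/0.251)/0.048
Step 3: t = (13.35 - 3.984)/0.048
Step 4: t = 9.367/0.048 = 195.1 min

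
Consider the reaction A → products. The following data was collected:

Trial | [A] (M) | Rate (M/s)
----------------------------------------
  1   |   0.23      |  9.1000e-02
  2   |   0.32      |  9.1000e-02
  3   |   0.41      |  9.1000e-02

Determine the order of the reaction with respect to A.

zeroth order (0)

Step 1: Compare trials - when concentration changes, rate stays constant.
Step 2: rate₂/rate₁ = 9.1000e-02/9.1000e-02 = 1
Step 3: [A]₂/[A]₁ = 0.32/0.23 = 1.391
Step 4: Since rate ratio ≈ (conc ratio)^0, the reaction is zeroth order.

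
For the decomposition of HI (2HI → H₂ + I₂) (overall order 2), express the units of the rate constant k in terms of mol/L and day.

(mol/L)⁻¹·day⁻¹

Step 1: For overall order n, rate = k × (concentration)^n.
Step 2: Rate has units mol/L·day⁻¹; concentration term has units (mol/L)^2.
Step 3: k = rate / (concentration)^n, so units of k = (mol/L)^(1-2)·day⁻¹ = (mol/L)⁻¹·day⁻¹.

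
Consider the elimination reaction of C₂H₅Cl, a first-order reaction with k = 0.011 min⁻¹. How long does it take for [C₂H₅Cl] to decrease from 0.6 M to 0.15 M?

126 min

Step 1: For first-order: t = ln([C₂H₅Cl]₀/[C₂H₅Cl])/k
Step 2: t = ln(0.6/0.15)/0.011
Step 3: t = ln(4)/0.011
Step 4: t = 1.386/0.011 = 126 min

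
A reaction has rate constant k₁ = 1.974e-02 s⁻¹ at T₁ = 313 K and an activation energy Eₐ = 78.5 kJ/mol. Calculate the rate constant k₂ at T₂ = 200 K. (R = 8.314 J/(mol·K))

7.823e-10 s⁻¹

Step 1: Use the two-temperature Arrhenius form: ln(k₂/k₁) = -Eₐ/R × (1/T₂ - 1/T₁)
Step 2: Convert Eₐ to J/mol: 78.5 kJ/mol = 78500 J/mol
Step 3: 1/T₂ - 1/T₁ = 1/200 - 1/313 = 1.805112e-03 K⁻¹
Step 4: ln(k₂/k₁) = -78500/8.314 × 1.805112e-03 = -17.04370
Step 5: k₂ = k₁ × exp(-17.04370) = 1.974e-02 × 3.96292e-08 = 7.823e-10 s⁻¹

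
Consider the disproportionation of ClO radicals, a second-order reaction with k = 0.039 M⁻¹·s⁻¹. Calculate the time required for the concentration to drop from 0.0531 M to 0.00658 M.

3414 s

Step 1: For second-order: t = (1/[ClO] - 1/[ClO]₀)/k
Step 2: t = (1/0.00658 - 1/0.0531)/0.039
Step 3: t = (152 - 18.83)/0.039
Step 4: t = 133.1/0.039 = 3414 s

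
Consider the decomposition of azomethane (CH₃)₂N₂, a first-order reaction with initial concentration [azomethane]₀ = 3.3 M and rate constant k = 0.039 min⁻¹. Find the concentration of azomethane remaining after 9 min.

2.323 M

Step 1: For a first-order reaction: [azomethane] = [azomethane]₀ × e^(-kt)
Step 2: [azomethane] = 3.3 × e^(-0.039 × 9)
Step 3: [azomethane] = 3.3 × e^(-0.351)
Step 4: [azomethane] = 3.3 × 0.703984 = 2.323 M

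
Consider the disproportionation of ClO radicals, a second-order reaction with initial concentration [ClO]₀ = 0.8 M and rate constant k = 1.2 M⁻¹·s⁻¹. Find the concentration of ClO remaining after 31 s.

0.02601 M

Step 1: For a second-order reaction: 1/[ClO] = 1/[ClO]₀ + kt
Step 2: 1/[ClO] = 1/0.8 + 1.2 × 31
Step 3: 1/[ClO] = 1.25 + 37.2 = 38.45
Step 4: [ClO] = 1/38.45 = 0.02601 M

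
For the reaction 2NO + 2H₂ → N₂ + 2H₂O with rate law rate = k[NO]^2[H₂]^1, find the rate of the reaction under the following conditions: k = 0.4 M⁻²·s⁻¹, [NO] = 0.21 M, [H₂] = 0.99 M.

0.01746 M/s

Step 1: The rate law is rate = k[NO]^2[H₂]^1
Step 2: Substitute: rate = 0.4 × (0.21)^2 × (0.99)^1
Step 3: rate = 0.4 × 0.0441 × 0.99 = 0.0174636 M/s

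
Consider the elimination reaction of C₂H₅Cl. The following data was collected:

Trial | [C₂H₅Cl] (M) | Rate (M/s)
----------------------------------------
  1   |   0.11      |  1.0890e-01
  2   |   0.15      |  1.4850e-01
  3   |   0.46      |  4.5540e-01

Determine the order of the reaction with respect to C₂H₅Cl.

first order (1)

Step 1: Compare trials to find order n where rate₂/rate₁ = ([C₂H₅Cl]₂/[C₂H₅Cl]₁)^n
Step 2: rate₂/rate₁ = 1.4850e-01/1.0890e-01 = 1.364
Step 3: [C₂H₅Cl]₂/[C₂H₅Cl]₁ = 0.15/0.11 = 1.364
Step 4: n = ln(1.364)/ln(1.364) = 1.00 ≈ 1
Step 5: The reaction is first order in C₂H₅Cl.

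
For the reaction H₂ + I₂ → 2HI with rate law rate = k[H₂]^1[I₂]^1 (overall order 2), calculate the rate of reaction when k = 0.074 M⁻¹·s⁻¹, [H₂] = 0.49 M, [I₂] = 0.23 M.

0.00834 M/s

Step 1: The rate law is rate = k[H₂]^1[I₂]^1, overall order = 1+1 = 2
Step 2: Substitute values: rate = 0.074 × (0.49)^1 × (0.23)^1
Step 3: rate = 0.074 × 0.49 × 0.23 = 0.0083398 M/s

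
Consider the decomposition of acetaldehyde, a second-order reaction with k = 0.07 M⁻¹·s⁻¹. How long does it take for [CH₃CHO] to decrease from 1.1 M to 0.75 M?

6.061 s

Step 1: For second-order: t = (1/[CH₃CHO] - 1/[CH₃CHO]₀)/k
Step 2: t = (1/0.75 - 1/1.1)/0.07
Step 3: t = (1.333 - 0.9091)/0.07
Step 4: t = 0.4242/0.07 = 6.061 s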